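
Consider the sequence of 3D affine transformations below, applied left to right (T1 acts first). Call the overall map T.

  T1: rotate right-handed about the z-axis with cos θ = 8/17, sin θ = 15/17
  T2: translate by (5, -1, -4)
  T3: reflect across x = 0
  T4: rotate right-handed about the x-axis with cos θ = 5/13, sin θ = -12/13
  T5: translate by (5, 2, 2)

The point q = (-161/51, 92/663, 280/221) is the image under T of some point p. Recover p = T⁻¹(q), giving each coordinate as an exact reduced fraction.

p = (7/3, -7/3, 2)

T1 = [8/17 -15/17 0 0; 15/17 8/17 0 0; 0 0 1 0; 0 0 0 1]
T2·T1 = [8/17 -15/17 0 5; 15/17 8/17 0 -1; 0 0 1 -4; 0 0 0 1]
T3·…·T1 = [-8/17 15/17 0 -5; 15/17 8/17 0 -1; 0 0 1 -4; 0 0 0 1]
T4·…·T1 = [-8/17 15/17 0 -5; 75/221 40/221 12/13 -53/13; -180/221 -96/221 5/13 -8/13; 0 0 0 1]
T5·…·T1 = [-8/17 15/17 0 0; 75/221 40/221 12/13 -27/13; -180/221 -96/221 5/13 18/13; 0 0 0 1]
det M = -1; M⁻¹ = [-8/17 75/221 -180/221 405/221; 15/17 40/221 -96/221 216/221; 0 12/13 5/13 18/13; 0 0 0 1]
M⁻¹ · (-161/51, 92/663, 280/221)ᵀ = (7/3, -7/3, 2)ᵀ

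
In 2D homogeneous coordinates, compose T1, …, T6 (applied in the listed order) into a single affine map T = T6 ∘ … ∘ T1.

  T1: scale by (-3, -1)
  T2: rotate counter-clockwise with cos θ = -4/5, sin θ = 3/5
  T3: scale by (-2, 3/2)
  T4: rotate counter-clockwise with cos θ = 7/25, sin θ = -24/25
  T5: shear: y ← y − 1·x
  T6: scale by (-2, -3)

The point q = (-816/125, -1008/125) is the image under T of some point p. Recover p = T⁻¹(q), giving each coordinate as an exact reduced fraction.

p = (0, 4)

T1 = [-3 0 0; 0 -1 0; 0 0 1]
T2·T1 = [12/5 3/5 0; -9/5 4/5 0; 0 0 1]
T3·…·T1 = [-24/5 -6/5 0; -27/10 6/5 0; 0 0 1]
T4·…·T1 = [-492/125 102/125 0; 963/250 186/125 0; 0 0 1]
T5·…·T1 = [-492/125 102/125 0; 1947/250 84/125 0; 0 0 1]
T6·…·T1 = [984/125 -204/125 0; -5841/250 -252/125 0; 0 0 1]
det M = -54; M⁻¹ = [14/375 -34/1125 0; -649/1500 -164/1125 0; 0 0 1]
M⁻¹ · (-816/125, -1008/125)ᵀ = (0, 4)ᵀ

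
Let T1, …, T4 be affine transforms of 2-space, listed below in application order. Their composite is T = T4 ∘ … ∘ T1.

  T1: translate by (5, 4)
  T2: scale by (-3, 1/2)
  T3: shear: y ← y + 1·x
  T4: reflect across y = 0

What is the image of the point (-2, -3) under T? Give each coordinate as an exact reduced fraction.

T1 translate by (5, 4): (-2, -3) → (3, 1)
T2 scale by (-3, 1/2): (3, 1) → (-9, 1/2)
T3 shear: y ← y + 1·x: (-9, 1/2) → (-9, -17/2)
T4 reflect across y = 0: (-9, -17/2) → (-9, 17/2)

T(p) = (-9, 17/2)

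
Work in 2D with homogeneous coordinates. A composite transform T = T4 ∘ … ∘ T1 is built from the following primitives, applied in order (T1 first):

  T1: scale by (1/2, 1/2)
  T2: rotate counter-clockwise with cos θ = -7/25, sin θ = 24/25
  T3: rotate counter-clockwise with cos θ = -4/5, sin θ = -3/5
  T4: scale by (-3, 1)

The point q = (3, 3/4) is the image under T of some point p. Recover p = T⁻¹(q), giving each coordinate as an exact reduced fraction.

p = (-5/2, 0)

T1 = [1/2 0 0; 0 1/2 0; 0 0 1]
T2·T1 = [-7/50 -12/25 0; 12/25 -7/50 0; 0 0 1]
T3·…·T1 = [2/5 3/10 0; -3/10 2/5 0; 0 0 1]
T4·…·T1 = [-6/5 -9/10 0; -3/10 2/5 0; 0 0 1]
det M = -3/4; M⁻¹ = [-8/15 -6/5 0; -2/5 8/5 0; 0 0 1]
M⁻¹ · (3, 3/4)ᵀ = (-5/2, 0)ᵀ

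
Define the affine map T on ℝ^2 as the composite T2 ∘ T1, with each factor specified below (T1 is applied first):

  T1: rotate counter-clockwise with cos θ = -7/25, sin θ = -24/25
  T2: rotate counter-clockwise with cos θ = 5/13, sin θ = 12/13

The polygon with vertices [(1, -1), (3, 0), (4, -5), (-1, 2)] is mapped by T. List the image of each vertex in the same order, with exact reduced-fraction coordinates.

image vertices: (49/325, -457/325), (759/325, -612/325), (-8/325, -2081/325), (31/65, 142/65)

T1 rotate counter-clockwise with cos θ = -7/25, sin θ = -24/25: (1, -1) → (-31/25, -17/25); (3, 0) → (-21/25, -72/25); (4, -5) → (-148/25, -61/25); (-1, 2) → (11/5, 2/5)
T2 rotate counter-clockwise with cos θ = 5/13, sin θ = 12/13: (-31/25, -17/25) → (49/325, -457/325); (-21/25, -72/25) → (759/325, -612/325); (-148/25, -61/25) → (-8/325, -2081/325); (11/5, 2/5) → (31/65, 142/65)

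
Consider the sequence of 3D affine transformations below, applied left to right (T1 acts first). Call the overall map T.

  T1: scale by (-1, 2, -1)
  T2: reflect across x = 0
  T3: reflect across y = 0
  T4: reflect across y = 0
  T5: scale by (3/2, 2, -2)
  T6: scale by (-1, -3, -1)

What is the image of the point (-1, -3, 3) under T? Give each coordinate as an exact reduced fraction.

T1 scale by (-1, 2, -1): (-1, -3, 3) → (1, -6, -3)
T2 reflect across x = 0: (1, -6, -3) → (-1, -6, -3)
T3 reflect across y = 0: (-1, -6, -3) → (-1, 6, -3)
T4 reflect across y = 0: (-1, 6, -3) → (-1, -6, -3)
T5 scale by (3/2, 2, -2): (-1, -6, -3) → (-3/2, -12, 6)
T6 scale by (-1, -3, -1): (-3/2, -12, 6) → (3/2, 36, -6)

T(p) = (3/2, 36, -6)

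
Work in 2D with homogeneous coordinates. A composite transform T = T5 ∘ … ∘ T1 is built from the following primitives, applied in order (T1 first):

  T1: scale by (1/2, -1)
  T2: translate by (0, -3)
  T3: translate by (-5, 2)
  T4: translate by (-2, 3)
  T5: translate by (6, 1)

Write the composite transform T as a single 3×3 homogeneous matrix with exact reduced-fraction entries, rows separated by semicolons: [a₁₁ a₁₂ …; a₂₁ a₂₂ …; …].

T1 = [1/2 0 0; 0 -1 0; 0 0 1]
T2·T1 = [1/2 0 0; 0 -1 -3; 0 0 1]
T3·…·T1 = [1/2 0 -5; 0 -1 -1; 0 0 1]
T4·…·T1 = [1/2 0 -7; 0 -1 2; 0 0 1]
T5·…·T1 = [1/2 0 -1; 0 -1 3; 0 0 1]

T = [1/2 0 -1; 0 -1 3; 0 0 1]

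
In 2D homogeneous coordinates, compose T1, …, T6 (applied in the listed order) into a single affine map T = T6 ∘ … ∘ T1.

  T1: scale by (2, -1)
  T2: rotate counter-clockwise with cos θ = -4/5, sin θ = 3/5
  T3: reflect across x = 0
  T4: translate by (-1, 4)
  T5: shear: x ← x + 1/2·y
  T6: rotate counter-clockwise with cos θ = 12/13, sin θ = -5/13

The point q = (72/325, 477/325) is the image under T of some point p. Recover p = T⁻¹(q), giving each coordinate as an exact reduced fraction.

p = (-4/5, -2)

T1 = [2 0 0; 0 -1 0; 0 0 1]
T2·T1 = [-8/5 3/5 0; 6/5 4/5 0; 0 0 1]
T3·…·T1 = [8/5 -3/5 0; 6/5 4/5 0; 0 0 1]
T4·…·T1 = [8/5 -3/5 -1; 6/5 4/5 4; 0 0 1]
T5·…·T1 = [11/5 -1/5 1; 6/5 4/5 4; 0 0 1]
T6·…·T1 = [162/65 8/65 32/13; 17/65 53/65 43/13; 0 0 1]
det M = 2; M⁻¹ = [53/130 -4/65 -4/5; -17/130 81/65 -19/5; 0 0 1]
M⁻¹ · (72/325, 477/325)ᵀ = (-4/5, -2)ᵀ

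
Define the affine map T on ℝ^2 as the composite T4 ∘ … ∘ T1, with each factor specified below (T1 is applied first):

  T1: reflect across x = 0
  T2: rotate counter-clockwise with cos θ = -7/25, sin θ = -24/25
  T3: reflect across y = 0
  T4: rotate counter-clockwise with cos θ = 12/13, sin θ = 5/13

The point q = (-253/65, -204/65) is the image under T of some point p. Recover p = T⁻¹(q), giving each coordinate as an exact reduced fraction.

p = (0, -5)

T1 = [-1 0 0; 0 1 0; 0 0 1]
T2·T1 = [7/25 24/25 0; 24/25 -7/25 0; 0 0 1]
T3·…·T1 = [7/25 24/25 0; -24/25 7/25 0; 0 0 1]
T4·…·T1 = [204/325 253/325 0; -253/325 204/325 0; 0 0 1]
det M = 1; M⁻¹ = [204/325 -253/325 0; 253/325 204/325 0; 0 0 1]
M⁻¹ · (-253/65, -204/65)ᵀ = (0, -5)ᵀ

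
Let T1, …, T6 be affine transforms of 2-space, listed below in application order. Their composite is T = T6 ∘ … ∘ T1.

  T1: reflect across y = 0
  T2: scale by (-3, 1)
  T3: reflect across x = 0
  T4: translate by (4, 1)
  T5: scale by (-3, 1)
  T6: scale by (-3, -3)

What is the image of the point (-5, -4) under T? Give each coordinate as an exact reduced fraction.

T1 reflect across y = 0: (-5, -4) → (-5, 4)
T2 scale by (-3, 1): (-5, 4) → (15, 4)
T3 reflect across x = 0: (15, 4) → (-15, 4)
T4 translate by (4, 1): (-15, 4) → (-11, 5)
T5 scale by (-3, 1): (-11, 5) → (33, 5)
T6 scale by (-3, -3): (33, 5) → (-99, -15)

T(p) = (-99, -15)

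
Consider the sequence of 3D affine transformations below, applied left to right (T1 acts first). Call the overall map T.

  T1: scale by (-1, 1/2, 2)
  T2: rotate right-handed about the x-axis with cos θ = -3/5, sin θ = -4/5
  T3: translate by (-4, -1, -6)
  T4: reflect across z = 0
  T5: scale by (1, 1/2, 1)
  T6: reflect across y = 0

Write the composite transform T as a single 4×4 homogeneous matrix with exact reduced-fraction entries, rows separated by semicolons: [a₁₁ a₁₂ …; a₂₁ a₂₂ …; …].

T1 = [-1 0 0 0; 0 1/2 0 0; 0 0 2 0; 0 0 0 1]
T2·T1 = [-1 0 0 0; 0 -3/10 8/5 0; 0 -2/5 -6/5 0; 0 0 0 1]
T3·…·T1 = [-1 0 0 -4; 0 -3/10 8/5 -1; 0 -2/5 -6/5 -6; 0 0 0 1]
T4·…·T1 = [-1 0 0 -4; 0 -3/10 8/5 -1; 0 2/5 6/5 6; 0 0 0 1]
T5·…·T1 = [-1 0 0 -4; 0 -3/20 4/5 -1/2; 0 2/5 6/5 6; 0 0 0 1]
T6·…·T1 = [-1 0 0 -4; 0 3/20 -4/5 1/2; 0 2/5 6/5 6; 0 0 0 1]

T = [-1 0 0 -4; 0 3/20 -4/5 1/2; 0 2/5 6/5 6; 0 0 0 1]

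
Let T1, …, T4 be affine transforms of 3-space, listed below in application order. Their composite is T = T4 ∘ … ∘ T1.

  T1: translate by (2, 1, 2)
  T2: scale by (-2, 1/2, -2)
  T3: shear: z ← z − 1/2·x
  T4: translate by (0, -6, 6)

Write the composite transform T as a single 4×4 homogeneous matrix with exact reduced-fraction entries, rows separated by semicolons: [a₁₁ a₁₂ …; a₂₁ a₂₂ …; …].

T = [-2 0 0 -4; 0 1/2 0 -11/2; 1 0 -2 4; 0 0 0 1]

T1 = [1 0 0 2; 0 1 0 1; 0 0 1 2; 0 0 0 1]
T2·T1 = [-2 0 0 -4; 0 1/2 0 1/2; 0 0 -2 -4; 0 0 0 1]
T3·…·T1 = [-2 0 0 -4; 0 1/2 0 1/2; 1 0 -2 -2; 0 0 0 1]
T4·…·T1 = [-2 0 0 -4; 0 1/2 0 -11/2; 1 0 -2 4; 0 0 0 1]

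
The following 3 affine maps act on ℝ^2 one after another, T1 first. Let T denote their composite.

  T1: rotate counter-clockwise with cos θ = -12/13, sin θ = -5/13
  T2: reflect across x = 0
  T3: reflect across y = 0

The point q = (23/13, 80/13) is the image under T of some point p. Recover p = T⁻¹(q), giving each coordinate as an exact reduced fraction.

T1 = [-12/13 5/13 0; -5/13 -12/13 0; 0 0 1]
T2·T1 = [12/13 -5/13 0; -5/13 -12/13 0; 0 0 1]
T3·…·T1 = [12/13 -5/13 0; 5/13 12/13 0; 0 0 1]
det M = 1; M⁻¹ = [12/13 5/13 0; -5/13 12/13 0; 0 0 1]
M⁻¹ · (23/13, 80/13)ᵀ = (4, 5)ᵀ

p = (4, 5)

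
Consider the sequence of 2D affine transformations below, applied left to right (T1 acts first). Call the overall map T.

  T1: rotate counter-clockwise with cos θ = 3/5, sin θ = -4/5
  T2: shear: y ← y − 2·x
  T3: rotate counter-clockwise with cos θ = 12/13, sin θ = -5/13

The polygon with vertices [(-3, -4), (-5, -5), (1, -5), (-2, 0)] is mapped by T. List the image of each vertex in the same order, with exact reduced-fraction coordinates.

T1 rotate counter-clockwise with cos θ = 3/5, sin θ = -4/5: (-3, -4) → (-5, 0); (-5, -5) → (-7, 1); (1, -5) → (-17/5, -19/5); (-2, 0) → (-6/5, 8/5)
T2 shear: y ← y − 2·x: (-5, 0) → (-5, 10); (-7, 1) → (-7, 15); (-17/5, -19/5) → (-17/5, 3); (-6/5, 8/5) → (-6/5, 4)
T3 rotate counter-clockwise with cos θ = 12/13, sin θ = -5/13: (-5, 10) → (-10/13, 145/13); (-7, 15) → (-9/13, 215/13); (-17/5, 3) → (-129/65, 53/13); (-6/5, 4) → (28/65, 54/13)

image vertices: (-10/13, 145/13), (-9/13, 215/13), (-129/65, 53/13), (28/65, 54/13)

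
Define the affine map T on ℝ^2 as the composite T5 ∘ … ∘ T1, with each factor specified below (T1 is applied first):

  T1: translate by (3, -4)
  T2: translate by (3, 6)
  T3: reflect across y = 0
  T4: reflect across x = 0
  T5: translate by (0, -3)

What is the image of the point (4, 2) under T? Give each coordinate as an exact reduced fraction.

T(p) = (-10, -7)

T1 translate by (3, -4): (4, 2) → (7, -2)
T2 translate by (3, 6): (7, -2) → (10, 4)
T3 reflect across y = 0: (10, 4) → (10, -4)
T4 reflect across x = 0: (10, -4) → (-10, -4)
T5 translate by (0, -3): (-10, -4) → (-10, -7)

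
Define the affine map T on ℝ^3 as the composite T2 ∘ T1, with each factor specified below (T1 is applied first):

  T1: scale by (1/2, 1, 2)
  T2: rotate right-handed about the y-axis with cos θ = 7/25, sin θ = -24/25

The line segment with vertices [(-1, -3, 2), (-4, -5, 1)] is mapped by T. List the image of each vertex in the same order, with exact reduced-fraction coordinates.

image vertices: (-199/50, -3, 16/25), (-62/25, -5, -34/25)

T1 scale by (1/2, 1, 2): (-1, -3, 2) → (-1/2, -3, 4); (-4, -5, 1) → (-2, -5, 2)
T2 rotate right-handed about the y-axis with cos θ = 7/25, sin θ = -24/25: (-1/2, -3, 4) → (-199/50, -3, 16/25); (-2, -5, 2) → (-62/25, -5, -34/25)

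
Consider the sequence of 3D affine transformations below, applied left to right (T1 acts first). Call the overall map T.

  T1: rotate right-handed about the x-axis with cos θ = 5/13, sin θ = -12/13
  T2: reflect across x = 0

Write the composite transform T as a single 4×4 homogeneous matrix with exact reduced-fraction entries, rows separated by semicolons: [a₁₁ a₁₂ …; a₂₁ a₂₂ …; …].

T = [-1 0 0 0; 0 5/13 12/13 0; 0 -12/13 5/13 0; 0 0 0 1]

T1 = [1 0 0 0; 0 5/13 12/13 0; 0 -12/13 5/13 0; 0 0 0 1]
T2·T1 = [-1 0 0 0; 0 5/13 12/13 0; 0 -12/13 5/13 0; 0 0 0 1]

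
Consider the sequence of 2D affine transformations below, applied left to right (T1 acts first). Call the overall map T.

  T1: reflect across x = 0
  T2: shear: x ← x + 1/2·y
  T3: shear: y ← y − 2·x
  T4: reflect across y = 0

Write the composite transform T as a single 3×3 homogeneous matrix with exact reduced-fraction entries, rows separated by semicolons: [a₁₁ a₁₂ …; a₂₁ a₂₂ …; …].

T1 = [-1 0 0; 0 1 0; 0 0 1]
T2·T1 = [-1 1/2 0; 0 1 0; 0 0 1]
T3·…·T1 = [-1 1/2 0; 2 0 0; 0 0 1]
T4·…·T1 = [-1 1/2 0; -2 0 0; 0 0 1]

T = [-1 1/2 0; -2 0 0; 0 0 1]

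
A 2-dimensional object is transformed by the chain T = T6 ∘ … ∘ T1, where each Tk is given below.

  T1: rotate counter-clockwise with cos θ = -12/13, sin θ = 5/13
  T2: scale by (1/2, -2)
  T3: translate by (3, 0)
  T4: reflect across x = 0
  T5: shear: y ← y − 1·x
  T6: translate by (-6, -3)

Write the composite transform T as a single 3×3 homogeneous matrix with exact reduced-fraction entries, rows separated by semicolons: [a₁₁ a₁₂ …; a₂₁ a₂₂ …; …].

T1 = [-12/13 -5/13 0; 5/13 -12/13 0; 0 0 1]
T2·T1 = [-6/13 -5/26 0; -10/13 24/13 0; 0 0 1]
T3·…·T1 = [-6/13 -5/26 3; -10/13 24/13 0; 0 0 1]
T4·…·T1 = [6/13 5/26 -3; -10/13 24/13 0; 0 0 1]
T5·…·T1 = [6/13 5/26 -3; -16/13 43/26 3; 0 0 1]
T6·…·T1 = [6/13 5/26 -9; -16/13 43/26 0; 0 0 1]

T = [6/13 5/26 -9; -16/13 43/26 0; 0 0 1]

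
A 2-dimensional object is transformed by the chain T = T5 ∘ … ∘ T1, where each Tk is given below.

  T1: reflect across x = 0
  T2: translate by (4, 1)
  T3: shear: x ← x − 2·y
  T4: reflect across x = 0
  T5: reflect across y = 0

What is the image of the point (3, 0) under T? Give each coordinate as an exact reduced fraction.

T(p) = (1, -1)

T1 reflect across x = 0: (3, 0) → (-3, 0)
T2 translate by (4, 1): (-3, 0) → (1, 1)
T3 shear: x ← x − 2·y: (1, 1) → (-1, 1)
T4 reflect across x = 0: (-1, 1) → (1, 1)
T5 reflect across y = 0: (1, 1) → (1, -1)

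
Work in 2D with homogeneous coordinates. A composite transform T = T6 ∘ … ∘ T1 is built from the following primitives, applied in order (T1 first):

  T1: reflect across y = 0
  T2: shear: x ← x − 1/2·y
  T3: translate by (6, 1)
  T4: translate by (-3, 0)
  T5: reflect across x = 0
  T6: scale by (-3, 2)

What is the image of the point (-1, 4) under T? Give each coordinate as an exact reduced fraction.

T1 reflect across y = 0: (-1, 4) → (-1, -4)
T2 shear: x ← x − 1/2·y: (-1, -4) → (1, -4)
T3 translate by (6, 1): (1, -4) → (7, -3)
T4 translate by (-3, 0): (7, -3) → (4, -3)
T5 reflect across x = 0: (4, -3) → (-4, -3)
T6 scale by (-3, 2): (-4, -3) → (12, -6)

T(p) = (12, -6)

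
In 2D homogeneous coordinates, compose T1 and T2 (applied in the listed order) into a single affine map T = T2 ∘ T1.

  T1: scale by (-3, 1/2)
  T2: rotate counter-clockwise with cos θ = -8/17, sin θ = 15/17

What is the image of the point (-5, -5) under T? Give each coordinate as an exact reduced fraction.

T(p) = (-165/34, 245/17)

T1 scale by (-3, 1/2): (-5, -5) → (15, -5/2)
T2 rotate counter-clockwise with cos θ = -8/17, sin θ = 15/17: (15, -5/2) → (-165/34, 245/17)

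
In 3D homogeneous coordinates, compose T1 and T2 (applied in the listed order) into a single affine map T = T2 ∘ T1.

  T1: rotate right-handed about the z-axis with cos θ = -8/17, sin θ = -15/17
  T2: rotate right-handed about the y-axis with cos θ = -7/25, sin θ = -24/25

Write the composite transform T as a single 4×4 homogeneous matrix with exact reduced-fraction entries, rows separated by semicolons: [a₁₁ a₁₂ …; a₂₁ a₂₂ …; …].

T = [56/425 -21/85 -24/25 0; -15/17 -8/17 0 0; -192/425 72/85 -7/25 0; 0 0 0 1]

T1 = [-8/17 15/17 0 0; -15/17 -8/17 0 0; 0 0 1 0; 0 0 0 1]
T2·T1 = [56/425 -21/85 -24/25 0; -15/17 -8/17 0 0; -192/425 72/85 -7/25 0; 0 0 0 1]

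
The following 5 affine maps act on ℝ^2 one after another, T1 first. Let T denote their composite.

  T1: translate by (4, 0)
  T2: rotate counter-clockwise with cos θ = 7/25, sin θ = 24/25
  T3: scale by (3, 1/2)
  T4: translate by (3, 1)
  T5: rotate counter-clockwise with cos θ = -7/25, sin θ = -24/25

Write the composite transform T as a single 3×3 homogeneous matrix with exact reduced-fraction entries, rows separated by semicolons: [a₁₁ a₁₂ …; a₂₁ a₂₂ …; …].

T1 = [1 0 4; 0 1 0; 0 0 1]
T2·T1 = [7/25 -24/25 28/25; 24/25 7/25 96/25; 0 0 1]
T3·…·T1 = [21/25 -72/25 84/25; 12/25 7/50 48/25; 0 0 1]
T4·…·T1 = [21/25 -72/25 159/25; 12/25 7/50 73/25; 0 0 1]
T5·…·T1 = [141/625 588/625 639/625; -588/625 3407/1250 -4327/625; 0 0 1]

T = [141/625 588/625 639/625; -588/625 3407/1250 -4327/625; 0 0 1]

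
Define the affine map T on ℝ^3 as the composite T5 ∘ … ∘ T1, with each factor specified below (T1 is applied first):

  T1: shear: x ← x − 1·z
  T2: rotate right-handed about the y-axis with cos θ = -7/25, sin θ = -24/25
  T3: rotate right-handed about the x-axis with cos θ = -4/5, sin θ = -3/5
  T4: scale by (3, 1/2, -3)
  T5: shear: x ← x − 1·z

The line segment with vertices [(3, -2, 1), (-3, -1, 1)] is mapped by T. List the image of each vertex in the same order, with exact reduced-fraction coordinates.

image vertices: (-612/125, 323/250, 42/125), (1521/125, -209/250, -1461/125)

T1 shear: x ← x − 1·z: (3, -2, 1) → (2, -2, 1); (-3, -1, 1) → (-4, -1, 1)
T2 rotate right-handed about the y-axis with cos θ = -7/25, sin θ = -24/25: (2, -2, 1) → (-38/25, -2, 41/25); (-4, -1, 1) → (4/25, -1, -103/25)
T3 rotate right-handed about the x-axis with cos θ = -4/5, sin θ = -3/5: (-38/25, -2, 41/25) → (-38/25, 323/125, -14/125); (4/25, -1, -103/25) → (4/25, -209/125, 487/125)
T4 scale by (3, 1/2, -3): (-38/25, 323/125, -14/125) → (-114/25, 323/250, 42/125); (4/25, -209/125, 487/125) → (12/25, -209/250, -1461/125)
T5 shear: x ← x − 1·z: (-114/25, 323/250, 42/125) → (-612/125, 323/250, 42/125); (12/25, -209/250, -1461/125) → (1521/125, -209/250, -1461/125)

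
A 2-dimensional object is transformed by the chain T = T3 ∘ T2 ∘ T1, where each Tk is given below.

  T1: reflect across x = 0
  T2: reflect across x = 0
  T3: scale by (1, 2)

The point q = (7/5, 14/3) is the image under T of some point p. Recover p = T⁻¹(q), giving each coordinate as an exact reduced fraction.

T1 = [-1 0 0; 0 1 0; 0 0 1]
T2·T1 = [1 0 0; 0 1 0; 0 0 1]
T3·…·T1 = [1 0 0; 0 2 0; 0 0 1]
det M = 2; M⁻¹ = [1 0 0; 0 1/2 0; 0 0 1]
M⁻¹ · (7/5, 14/3)ᵀ = (7/5, 7/3)ᵀ

p = (7/5, 7/3)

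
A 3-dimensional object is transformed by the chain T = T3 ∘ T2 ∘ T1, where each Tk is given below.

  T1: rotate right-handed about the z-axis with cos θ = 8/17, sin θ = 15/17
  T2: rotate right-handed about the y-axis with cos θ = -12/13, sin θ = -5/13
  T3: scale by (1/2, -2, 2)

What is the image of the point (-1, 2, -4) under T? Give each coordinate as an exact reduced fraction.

T1 rotate right-handed about the z-axis with cos θ = 8/17, sin θ = 15/17: (-1, 2, -4) → (-38/17, 1/17, -4)
T2 rotate right-handed about the y-axis with cos θ = -12/13, sin θ = -5/13: (-38/17, 1/17, -4) → (796/221, 1/17, 626/221)
T3 scale by (1/2, -2, 2): (796/221, 1/17, 626/221) → (398/221, -2/17, 1252/221)

T(p) = (398/221, -2/17, 1252/221)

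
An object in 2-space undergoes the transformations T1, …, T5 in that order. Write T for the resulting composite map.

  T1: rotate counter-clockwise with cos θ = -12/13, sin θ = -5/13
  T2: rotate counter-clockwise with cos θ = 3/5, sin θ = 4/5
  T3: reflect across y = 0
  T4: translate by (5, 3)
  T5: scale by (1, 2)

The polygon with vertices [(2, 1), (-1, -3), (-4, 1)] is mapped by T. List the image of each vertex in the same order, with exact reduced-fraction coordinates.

image vertices: (356/65, 674/65), (152/65, 168/65), (452/65, -82/65)

T1 rotate counter-clockwise with cos θ = -12/13, sin θ = -5/13: (2, 1) → (-19/13, -22/13); (-1, -3) → (-3/13, 41/13); (-4, 1) → (53/13, 8/13)
T2 rotate counter-clockwise with cos θ = 3/5, sin θ = 4/5: (-19/13, -22/13) → (31/65, -142/65); (-3/13, 41/13) → (-173/65, 111/65); (53/13, 8/13) → (127/65, 236/65)
T3 reflect across y = 0: (31/65, -142/65) → (31/65, 142/65); (-173/65, 111/65) → (-173/65, -111/65); (127/65, 236/65) → (127/65, -236/65)
T4 translate by (5, 3): (31/65, 142/65) → (356/65, 337/65); (-173/65, -111/65) → (152/65, 84/65); (127/65, -236/65) → (452/65, -41/65)
T5 scale by (1, 2): (356/65, 337/65) → (356/65, 674/65); (152/65, 84/65) → (152/65, 168/65); (452/65, -41/65) → (452/65, -82/65)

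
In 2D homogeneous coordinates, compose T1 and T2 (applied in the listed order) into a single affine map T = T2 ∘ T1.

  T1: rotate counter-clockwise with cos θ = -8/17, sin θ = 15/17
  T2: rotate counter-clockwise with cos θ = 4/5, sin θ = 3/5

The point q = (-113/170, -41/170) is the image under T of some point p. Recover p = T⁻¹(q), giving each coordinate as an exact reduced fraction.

p = (1/2, 1/2)

T1 = [-8/17 -15/17 0; 15/17 -8/17 0; 0 0 1]
T2·T1 = [-77/85 -36/85 0; 36/85 -77/85 0; 0 0 1]
det M = 1; M⁻¹ = [-77/85 36/85 0; -36/85 -77/85 0; 0 0 1]
M⁻¹ · (-113/170, -41/170)ᵀ = (1/2, 1/2)ᵀ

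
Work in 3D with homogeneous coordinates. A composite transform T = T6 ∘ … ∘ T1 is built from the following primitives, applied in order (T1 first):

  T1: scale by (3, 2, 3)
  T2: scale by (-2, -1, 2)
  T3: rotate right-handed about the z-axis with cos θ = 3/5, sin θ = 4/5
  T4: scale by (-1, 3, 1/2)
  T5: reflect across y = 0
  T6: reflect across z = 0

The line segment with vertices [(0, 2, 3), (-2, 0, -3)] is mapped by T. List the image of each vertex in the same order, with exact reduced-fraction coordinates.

T1 scale by (3, 2, 3): (0, 2, 3) → (0, 4, 9); (-2, 0, -3) → (-6, 0, -9)
T2 scale by (-2, -1, 2): (0, 4, 9) → (0, -4, 18); (-6, 0, -9) → (12, 0, -18)
T3 rotate right-handed about the z-axis with cos θ = 3/5, sin θ = 4/5: (0, -4, 18) → (16/5, -12/5, 18); (12, 0, -18) → (36/5, 48/5, -18)
T4 scale by (-1, 3, 1/2): (16/5, -12/5, 18) → (-16/5, -36/5, 9); (36/5, 48/5, -18) → (-36/5, 144/5, -9)
T5 reflect across y = 0: (-16/5, -36/5, 9) → (-16/5, 36/5, 9); (-36/5, 144/5, -9) → (-36/5, -144/5, -9)
T6 reflect across z = 0: (-16/5, 36/5, 9) → (-16/5, 36/5, -9); (-36/5, -144/5, -9) → (-36/5, -144/5, 9)

image vertices: (-16/5, 36/5, -9), (-36/5, -144/5, 9)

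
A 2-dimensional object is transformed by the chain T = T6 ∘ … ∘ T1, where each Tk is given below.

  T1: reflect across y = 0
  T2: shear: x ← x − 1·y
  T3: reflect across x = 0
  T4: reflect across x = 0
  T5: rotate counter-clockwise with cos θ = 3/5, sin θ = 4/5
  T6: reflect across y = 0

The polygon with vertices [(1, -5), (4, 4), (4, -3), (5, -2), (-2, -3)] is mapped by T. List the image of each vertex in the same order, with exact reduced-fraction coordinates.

image vertices: (-32/5, 1/5), (8, -4), (-9/5, -13/5), (1/5, -18/5), (-27/5, 11/5)

T1 reflect across y = 0: (1, -5) → (1, 5); (4, 4) → (4, -4); (4, -3) → (4, 3); (5, -2) → (5, 2); (-2, -3) → (-2, 3)
T2 shear: x ← x − 1·y: (1, 5) → (-4, 5); (4, -4) → (8, -4); (4, 3) → (1, 3); (5, 2) → (3, 2); (-2, 3) → (-5, 3)
T3 reflect across x = 0: (-4, 5) → (4, 5); (8, -4) → (-8, -4); (1, 3) → (-1, 3); (3, 2) → (-3, 2); (-5, 3) → (5, 3)
T4 reflect across x = 0: (4, 5) → (-4, 5); (-8, -4) → (8, -4); (-1, 3) → (1, 3); (-3, 2) → (3, 2); (5, 3) → (-5, 3)
T5 rotate counter-clockwise with cos θ = 3/5, sin θ = 4/5: (-4, 5) → (-32/5, -1/5); (8, -4) → (8, 4); (1, 3) → (-9/5, 13/5); (3, 2) → (1/5, 18/5); (-5, 3) → (-27/5, -11/5)
T6 reflect across y = 0: (-32/5, -1/5) → (-32/5, 1/5); (8, 4) → (8, -4); (-9/5, 13/5) → (-9/5, -13/5); (1/5, 18/5) → (1/5, -18/5); (-27/5, -11/5) → (-27/5, 11/5)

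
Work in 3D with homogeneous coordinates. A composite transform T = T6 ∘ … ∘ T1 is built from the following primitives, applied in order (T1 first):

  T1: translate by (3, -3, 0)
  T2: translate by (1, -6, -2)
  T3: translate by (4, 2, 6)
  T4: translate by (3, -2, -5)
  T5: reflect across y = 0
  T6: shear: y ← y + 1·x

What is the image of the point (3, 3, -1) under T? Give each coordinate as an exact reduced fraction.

T(p) = (14, 20, -2)

T1 translate by (3, -3, 0): (3, 3, -1) → (6, 0, -1)
T2 translate by (1, -6, -2): (6, 0, -1) → (7, -6, -3)
T3 translate by (4, 2, 6): (7, -6, -3) → (11, -4, 3)
T4 translate by (3, -2, -5): (11, -4, 3) → (14, -6, -2)
T5 reflect across y = 0: (14, -6, -2) → (14, 6, -2)
T6 shear: y ← y + 1·x: (14, 6, -2) → (14, 20, -2)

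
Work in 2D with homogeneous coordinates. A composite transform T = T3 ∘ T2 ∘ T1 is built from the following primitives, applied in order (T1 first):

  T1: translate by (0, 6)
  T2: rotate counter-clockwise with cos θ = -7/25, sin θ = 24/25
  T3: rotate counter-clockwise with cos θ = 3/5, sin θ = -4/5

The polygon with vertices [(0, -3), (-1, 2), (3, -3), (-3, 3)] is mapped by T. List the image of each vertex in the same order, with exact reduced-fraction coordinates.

image vertices: (-12/5, 9/5), (-7, 4), (-3/5, 21/5), (-9, 3)

T1 translate by (0, 6): (0, -3) → (0, 3); (-1, 2) → (-1, 8); (3, -3) → (3, 3); (-3, 3) → (-3, 9)
T2 rotate counter-clockwise with cos θ = -7/25, sin θ = 24/25: (0, 3) → (-72/25, -21/25); (-1, 8) → (-37/5, -16/5); (3, 3) → (-93/25, 51/25); (-3, 9) → (-39/5, -27/5)
T3 rotate counter-clockwise with cos θ = 3/5, sin θ = -4/5: (-72/25, -21/25) → (-12/5, 9/5); (-37/5, -16/5) → (-7, 4); (-93/25, 51/25) → (-3/5, 21/5); (-39/5, -27/5) → (-9, 3)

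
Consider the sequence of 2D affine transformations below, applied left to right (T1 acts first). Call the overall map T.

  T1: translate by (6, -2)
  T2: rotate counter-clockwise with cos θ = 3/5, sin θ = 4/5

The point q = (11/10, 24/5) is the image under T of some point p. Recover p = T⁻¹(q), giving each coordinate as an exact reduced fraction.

T1 = [1 0 6; 0 1 -2; 0 0 1]
T2·T1 = [3/5 -4/5 26/5; 4/5 3/5 18/5; 0 0 1]
det M = 1; M⁻¹ = [3/5 4/5 -6; -4/5 3/5 2; 0 0 1]
M⁻¹ · (11/10, 24/5)ᵀ = (-3/2, 4)ᵀ

p = (-3/2, 4)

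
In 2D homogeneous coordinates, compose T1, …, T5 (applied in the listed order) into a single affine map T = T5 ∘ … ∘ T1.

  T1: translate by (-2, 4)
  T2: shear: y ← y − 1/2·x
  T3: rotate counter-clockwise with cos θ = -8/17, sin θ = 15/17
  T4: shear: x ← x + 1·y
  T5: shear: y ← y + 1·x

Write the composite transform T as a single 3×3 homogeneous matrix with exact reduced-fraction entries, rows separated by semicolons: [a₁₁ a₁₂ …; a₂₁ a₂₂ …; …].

T = [37/34 -23/17 -129/17; 75/34 -31/17 -199/17; 0 0 1]

T1 = [1 0 -2; 0 1 4; 0 0 1]
T2·T1 = [1 0 -2; -1/2 1 5; 0 0 1]
T3·…·T1 = [-1/34 -15/17 -59/17; 19/17 -8/17 -70/17; 0 0 1]
T4·…·T1 = [37/34 -23/17 -129/17; 19/17 -8/17 -70/17; 0 0 1]
T5·…·T1 = [37/34 -23/17 -129/17; 75/34 -31/17 -199/17; 0 0 1]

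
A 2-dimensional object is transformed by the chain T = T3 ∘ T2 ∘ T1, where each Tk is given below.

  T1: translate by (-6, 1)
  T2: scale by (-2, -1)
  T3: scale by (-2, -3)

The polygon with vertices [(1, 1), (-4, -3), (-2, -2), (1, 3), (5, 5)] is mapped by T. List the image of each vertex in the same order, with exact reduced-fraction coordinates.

T1 translate by (-6, 1): (1, 1) → (-5, 2); (-4, -3) → (-10, -2); (-2, -2) → (-8, -1); (1, 3) → (-5, 4); (5, 5) → (-1, 6)
T2 scale by (-2, -1): (-5, 2) → (10, -2); (-10, -2) → (20, 2); (-8, -1) → (16, 1); (-5, 4) → (10, -4); (-1, 6) → (2, -6)
T3 scale by (-2, -3): (10, -2) → (-20, 6); (20, 2) → (-40, -6); (16, 1) → (-32, -3); (10, -4) → (-20, 12); (2, -6) → (-4, 18)

image vertices: (-20, 6), (-40, -6), (-32, -3), (-20, 12), (-4, 18)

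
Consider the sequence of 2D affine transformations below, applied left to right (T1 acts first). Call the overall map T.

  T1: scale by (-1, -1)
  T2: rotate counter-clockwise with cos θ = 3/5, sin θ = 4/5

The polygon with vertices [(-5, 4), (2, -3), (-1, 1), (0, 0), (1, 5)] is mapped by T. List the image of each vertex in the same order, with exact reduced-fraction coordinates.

image vertices: (31/5, 8/5), (-18/5, 1/5), (7/5, 1/5), (0, 0), (17/5, -19/5)

T1 scale by (-1, -1): (-5, 4) → (5, -4); (2, -3) → (-2, 3); (-1, 1) → (1, -1); (0, 0) → (0, 0); (1, 5) → (-1, -5)
T2 rotate counter-clockwise with cos θ = 3/5, sin θ = 4/5: (5, -4) → (31/5, 8/5); (-2, 3) → (-18/5, 1/5); (1, -1) → (7/5, 1/5); (0, 0) → (0, 0); (-1, -5) → (17/5, -19/5)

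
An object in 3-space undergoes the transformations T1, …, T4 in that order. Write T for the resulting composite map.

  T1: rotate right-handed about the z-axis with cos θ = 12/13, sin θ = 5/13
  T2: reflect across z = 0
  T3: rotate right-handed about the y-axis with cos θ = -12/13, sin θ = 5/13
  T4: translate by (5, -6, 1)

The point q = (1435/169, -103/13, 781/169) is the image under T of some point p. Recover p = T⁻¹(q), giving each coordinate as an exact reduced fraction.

p = (-5, 0, 2)

T1 = [12/13 -5/13 0 0; 5/13 12/13 0 0; 0 0 1 0; 0 0 0 1]
T2·T1 = [12/13 -5/13 0 0; 5/13 12/13 0 0; 0 0 -1 0; 0 0 0 1]
T3·…·T1 = [-144/169 60/169 -5/13 0; 5/13 12/13 0 0; -60/169 25/169 12/13 0; 0 0 0 1]
T4·…·T1 = [-144/169 60/169 -5/13 5; 5/13 12/13 0 -6; -60/169 25/169 12/13 1; 0 0 0 1]
det M = -1; M⁻¹ = [-144/169 5/13 -60/169 90/13; 60/169 12/13 25/169 47/13; -5/13 0 12/13 1; 0 0 0 1]
M⁻¹ · (1435/169, -103/13, 781/169)ᵀ = (-5, 0, 2)ᵀ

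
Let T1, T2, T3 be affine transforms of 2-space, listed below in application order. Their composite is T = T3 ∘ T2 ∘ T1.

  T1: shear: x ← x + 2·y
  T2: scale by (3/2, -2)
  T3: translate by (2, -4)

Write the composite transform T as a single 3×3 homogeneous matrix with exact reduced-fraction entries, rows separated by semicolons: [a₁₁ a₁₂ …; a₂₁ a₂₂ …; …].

T1 = [1 2 0; 0 1 0; 0 0 1]
T2·T1 = [3/2 3 0; 0 -2 0; 0 0 1]
T3·…·T1 = [3/2 3 2; 0 -2 -4; 0 0 1]

T = [3/2 3 2; 0 -2 -4; 0 0 1]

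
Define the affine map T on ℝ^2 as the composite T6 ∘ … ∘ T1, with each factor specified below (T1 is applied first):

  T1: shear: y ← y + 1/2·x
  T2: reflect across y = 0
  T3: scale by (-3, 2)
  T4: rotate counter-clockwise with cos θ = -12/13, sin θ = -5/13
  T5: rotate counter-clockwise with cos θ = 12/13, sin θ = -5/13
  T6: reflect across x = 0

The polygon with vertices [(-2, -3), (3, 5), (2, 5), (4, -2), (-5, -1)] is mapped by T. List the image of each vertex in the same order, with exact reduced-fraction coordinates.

image vertices: (6, -8), (-9, 13), (-6, 12), (-12, 0), (15, -7)

T1 shear: y ← y + 1/2·x: (-2, -3) → (-2, -4); (3, 5) → (3, 13/2); (2, 5) → (2, 6); (4, -2) → (4, 0); (-5, -1) → (-5, -7/2)
T2 reflect across y = 0: (-2, -4) → (-2, 4); (3, 13/2) → (3, -13/2); (2, 6) → (2, -6); (4, 0) → (4, 0); (-5, -7/2) → (-5, 7/2)
T3 scale by (-3, 2): (-2, 4) → (6, 8); (3, -13/2) → (-9, -13); (2, -6) → (-6, -12); (4, 0) → (-12, 0); (-5, 7/2) → (15, 7)
T4 rotate counter-clockwise with cos θ = -12/13, sin θ = -5/13: (6, 8) → (-32/13, -126/13); (-9, -13) → (43/13, 201/13); (-6, -12) → (12/13, 174/13); (-12, 0) → (144/13, 60/13); (15, 7) → (-145/13, -159/13)
T5 rotate counter-clockwise with cos θ = 12/13, sin θ = -5/13: (-32/13, -126/13) → (-6, -8); (43/13, 201/13) → (9, 13); (12/13, 174/13) → (6, 12); (144/13, 60/13) → (12, 0); (-145/13, -159/13) → (-15, -7)
T6 reflect across x = 0: (-6, -8) → (6, -8); (9, 13) → (-9, 13); (6, 12) → (-6, 12); (12, 0) → (-12, 0); (-15, -7) → (15, -7)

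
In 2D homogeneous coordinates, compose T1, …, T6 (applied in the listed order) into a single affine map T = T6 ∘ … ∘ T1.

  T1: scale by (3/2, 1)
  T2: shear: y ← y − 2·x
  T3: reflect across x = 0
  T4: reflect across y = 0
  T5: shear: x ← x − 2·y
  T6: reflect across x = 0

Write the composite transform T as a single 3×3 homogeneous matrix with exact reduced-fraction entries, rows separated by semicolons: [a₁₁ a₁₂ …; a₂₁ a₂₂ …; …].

T1 = [3/2 0 0; 0 1 0; 0 0 1]
T2·T1 = [3/2 0 0; -3 1 0; 0 0 1]
T3·…·T1 = [-3/2 0 0; -3 1 0; 0 0 1]
T4·…·T1 = [-3/2 0 0; 3 -1 0; 0 0 1]
T5·…·T1 = [-15/2 2 0; 3 -1 0; 0 0 1]
T6·…·T1 = [15/2 -2 0; 3 -1 0; 0 0 1]

T = [15/2 -2 0; 3 -1 0; 0 0 1]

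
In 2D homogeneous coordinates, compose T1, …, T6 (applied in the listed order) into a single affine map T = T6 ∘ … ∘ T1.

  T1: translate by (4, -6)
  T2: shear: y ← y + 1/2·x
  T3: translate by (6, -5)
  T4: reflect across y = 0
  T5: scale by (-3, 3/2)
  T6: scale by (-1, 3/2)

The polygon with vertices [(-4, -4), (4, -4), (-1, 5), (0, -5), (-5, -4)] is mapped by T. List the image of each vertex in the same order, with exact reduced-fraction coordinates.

T1 translate by (4, -6): (-4, -4) → (0, -10); (4, -4) → (8, -10); (-1, 5) → (3, -1); (0, -5) → (4, -11); (-5, -4) → (-1, -10)
T2 shear: y ← y + 1/2·x: (0, -10) → (0, -10); (8, -10) → (8, -6); (3, -1) → (3, 1/2); (4, -11) → (4, -9); (-1, -10) → (-1, -21/2)
T3 translate by (6, -5): (0, -10) → (6, -15); (8, -6) → (14, -11); (3, 1/2) → (9, -9/2); (4, -9) → (10, -14); (-1, -21/2) → (5, -31/2)
T4 reflect across y = 0: (6, -15) → (6, 15); (14, -11) → (14, 11); (9, -9/2) → (9, 9/2); (10, -14) → (10, 14); (5, -31/2) → (5, 31/2)
T5 scale by (-3, 3/2): (6, 15) → (-18, 45/2); (14, 11) → (-42, 33/2); (9, 9/2) → (-27, 27/4); (10, 14) → (-30, 21); (5, 31/2) → (-15, 93/4)
T6 scale by (-1, 3/2): (-18, 45/2) → (18, 135/4); (-42, 33/2) → (42, 99/4); (-27, 27/4) → (27, 81/8); (-30, 21) → (30, 63/2); (-15, 93/4) → (15, 279/8)

image vertices: (18, 135/4), (42, 99/4), (27, 81/8), (30, 63/2), (15, 279/8)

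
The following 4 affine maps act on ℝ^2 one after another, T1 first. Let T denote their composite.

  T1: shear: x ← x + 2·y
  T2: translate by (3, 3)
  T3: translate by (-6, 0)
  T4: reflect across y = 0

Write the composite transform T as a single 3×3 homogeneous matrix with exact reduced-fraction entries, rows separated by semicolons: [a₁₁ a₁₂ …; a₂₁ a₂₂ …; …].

T1 = [1 2 0; 0 1 0; 0 0 1]
T2·T1 = [1 2 3; 0 1 3; 0 0 1]
T3·…·T1 = [1 2 -3; 0 1 3; 0 0 1]
T4·…·T1 = [1 2 -3; 0 -1 -3; 0 0 1]

T = [1 2 -3; 0 -1 -3; 0 0 1]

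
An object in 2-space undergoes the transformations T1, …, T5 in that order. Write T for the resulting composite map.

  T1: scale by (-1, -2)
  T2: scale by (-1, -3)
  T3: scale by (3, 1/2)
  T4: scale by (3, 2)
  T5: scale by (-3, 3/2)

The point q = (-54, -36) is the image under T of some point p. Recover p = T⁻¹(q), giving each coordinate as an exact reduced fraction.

p = (2, -4)

T1 = [-1 0 0; 0 -2 0; 0 0 1]
T2·T1 = [1 0 0; 0 6 0; 0 0 1]
T3·…·T1 = [3 0 0; 0 3 0; 0 0 1]
T4·…·T1 = [9 0 0; 0 6 0; 0 0 1]
T5·…·T1 = [-27 0 0; 0 9 0; 0 0 1]
det M = -243; M⁻¹ = [-1/27 0 0; 0 1/9 0; 0 0 1]
M⁻¹ · (-54, -36)ᵀ = (2, -4)ᵀ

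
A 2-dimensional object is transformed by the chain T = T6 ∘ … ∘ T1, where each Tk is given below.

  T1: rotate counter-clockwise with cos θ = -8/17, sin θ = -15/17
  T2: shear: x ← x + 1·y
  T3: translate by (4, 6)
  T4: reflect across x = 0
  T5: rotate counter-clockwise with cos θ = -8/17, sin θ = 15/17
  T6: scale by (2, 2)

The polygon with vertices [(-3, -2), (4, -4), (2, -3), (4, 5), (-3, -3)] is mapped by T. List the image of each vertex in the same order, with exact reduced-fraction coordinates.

T1 rotate counter-clockwise with cos θ = -8/17, sin θ = -15/17: (-3, -2) → (-6/17, 61/17); (4, -4) → (-92/17, -28/17); (2, -3) → (-61/17, -6/17); (4, 5) → (43/17, -100/17); (-3, -3) → (-21/17, 69/17)
T2 shear: x ← x + 1·y: (-6/17, 61/17) → (55/17, 61/17); (-92/17, -28/17) → (-120/17, -28/17); (-61/17, -6/17) → (-67/17, -6/17); (43/17, -100/17) → (-57/17, -100/17); (-21/17, 69/17) → (48/17, 69/17)
T3 translate by (4, 6): (55/17, 61/17) → (123/17, 163/17); (-120/17, -28/17) → (-52/17, 74/17); (-67/17, -6/17) → (1/17, 96/17); (-57/17, -100/17) → (11/17, 2/17); (48/17, 69/17) → (116/17, 171/17)
T4 reflect across x = 0: (123/17, 163/17) → (-123/17, 163/17); (-52/17, 74/17) → (52/17, 74/17); (1/17, 96/17) → (-1/17, 96/17); (11/17, 2/17) → (-11/17, 2/17); (116/17, 171/17) → (-116/17, 171/17)
T5 rotate counter-clockwise with cos θ = -8/17, sin θ = 15/17: (-123/17, 163/17) → (-1461/289, -3149/289); (52/17, 74/17) → (-1526/289, 188/289); (-1/17, 96/17) → (-1432/289, -783/289); (-11/17, 2/17) → (58/289, -181/289); (-116/17, 171/17) → (-1637/289, -3108/289)
T6 scale by (2, 2): (-1461/289, -3149/289) → (-2922/289, -6298/289); (-1526/289, 188/289) → (-3052/289, 376/289); (-1432/289, -783/289) → (-2864/289, -1566/289); (58/289, -181/289) → (116/289, -362/289); (-1637/289, -3108/289) → (-3274/289, -6216/289)

image vertices: (-2922/289, -6298/289), (-3052/289, 376/289), (-2864/289, -1566/289), (116/289, -362/289), (-3274/289, -6216/289)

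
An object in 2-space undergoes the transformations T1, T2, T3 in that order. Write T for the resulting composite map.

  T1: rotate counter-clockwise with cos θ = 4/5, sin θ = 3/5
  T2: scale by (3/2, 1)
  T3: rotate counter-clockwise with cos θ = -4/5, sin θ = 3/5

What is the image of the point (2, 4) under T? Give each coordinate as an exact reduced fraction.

T1 rotate counter-clockwise with cos θ = 4/5, sin θ = 3/5: (2, 4) → (-4/5, 22/5)
T2 scale by (3/2, 1): (-4/5, 22/5) → (-6/5, 22/5)
T3 rotate counter-clockwise with cos θ = -4/5, sin θ = 3/5: (-6/5, 22/5) → (-42/25, -106/25)

T(p) = (-42/25, -106/25)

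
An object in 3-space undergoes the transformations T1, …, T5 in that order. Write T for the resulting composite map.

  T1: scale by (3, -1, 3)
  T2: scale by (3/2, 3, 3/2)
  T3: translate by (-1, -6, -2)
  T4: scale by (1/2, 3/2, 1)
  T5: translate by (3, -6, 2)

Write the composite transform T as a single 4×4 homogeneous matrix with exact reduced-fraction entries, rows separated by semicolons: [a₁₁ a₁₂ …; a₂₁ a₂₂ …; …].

T = [9/4 0 0 5/2; 0 -9/2 0 -15; 0 0 9/2 0; 0 0 0 1]

T1 = [3 0 0 0; 0 -1 0 0; 0 0 3 0; 0 0 0 1]
T2·T1 = [9/2 0 0 0; 0 -3 0 0; 0 0 9/2 0; 0 0 0 1]
T3·…·T1 = [9/2 0 0 -1; 0 -3 0 -6; 0 0 9/2 -2; 0 0 0 1]
T4·…·T1 = [9/4 0 0 -1/2; 0 -9/2 0 -9; 0 0 9/2 -2; 0 0 0 1]
T5·…·T1 = [9/4 0 0 5/2; 0 -9/2 0 -15; 0 0 9/2 0; 0 0 0 1]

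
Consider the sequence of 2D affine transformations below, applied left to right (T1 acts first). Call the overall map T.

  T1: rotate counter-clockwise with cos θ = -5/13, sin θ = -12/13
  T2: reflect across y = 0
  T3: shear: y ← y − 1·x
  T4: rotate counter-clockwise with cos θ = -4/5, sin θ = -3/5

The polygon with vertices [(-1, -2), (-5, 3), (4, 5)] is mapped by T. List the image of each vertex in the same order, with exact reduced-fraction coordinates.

T1 rotate counter-clockwise with cos θ = -5/13, sin θ = -12/13: (-1, -2) → (-19/13, 22/13); (-5, 3) → (61/13, 45/13); (4, 5) → (40/13, -73/13)
T2 reflect across y = 0: (-19/13, 22/13) → (-19/13, -22/13); (61/13, 45/13) → (61/13, -45/13); (40/13, -73/13) → (40/13, 73/13)
T3 shear: y ← y − 1·x: (-19/13, -22/13) → (-19/13, -3/13); (61/13, -45/13) → (61/13, -106/13); (40/13, 73/13) → (40/13, 33/13)
T4 rotate counter-clockwise with cos θ = -4/5, sin θ = -3/5: (-19/13, -3/13) → (67/65, 69/65); (61/13, -106/13) → (-562/65, 241/65); (40/13, 33/13) → (-61/65, -252/65)

image vertices: (67/65, 69/65), (-562/65, 241/65), (-61/65, -252/65)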